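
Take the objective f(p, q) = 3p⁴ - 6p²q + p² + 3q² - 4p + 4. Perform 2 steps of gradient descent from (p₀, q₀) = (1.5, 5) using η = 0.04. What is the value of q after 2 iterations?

6.272096

∇f = (12p³ - 12pq + 2p - 4, -6p² + 6q)
(p₁, q₁) = (1.5, 5) − 0.04·(-50.5, 16.5) = (3.52, 4.34)
(p₂, q₂) = (3.52, 4.34) − 0.04·(343.088896, -48.3024) = (-10.20355584, 6.272096)
q = 6.272096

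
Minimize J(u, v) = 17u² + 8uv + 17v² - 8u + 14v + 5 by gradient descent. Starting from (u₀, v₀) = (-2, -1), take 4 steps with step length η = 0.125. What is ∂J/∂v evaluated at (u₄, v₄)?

∇J = (34u + 8v - 8, 8u + 34v + 14)
(u₁, v₁) = (-2, -1) − 0.125·(-84, -36) = (8.5, 3.5)
(u₂, v₂) = (8.5, 3.5) − 0.125·(309, 201) = (-30.125, -21.625)
(u₃, v₃) = (-30.125, -21.625) − 0.125·(-1205.25, -962.25) = (120.53125, 98.65625)
(u₄, v₄) = (120.53125, 98.65625) − 0.125·(4879.3125, 4332.5625) = (-489.3828125, -442.9140625)
∂J/∂v at (-489.3828125, -442.9140625) = -18960.140625

-18960.140625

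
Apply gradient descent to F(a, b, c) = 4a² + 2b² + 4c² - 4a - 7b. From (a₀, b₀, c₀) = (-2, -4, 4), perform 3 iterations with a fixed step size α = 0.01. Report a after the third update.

∇F = (8a - 4, 4b - 7, 8c)
(a₁, b₁, c₁) = (-2, -4, 4) − 0.01·(-20, -23, 32) = (-1.8, -3.77, 3.68)
(a₂, b₂, c₂) = (-1.8, -3.77, 3.68) − 0.01·(-18.4, -22.08, 29.44) = (-1.616, -3.5492, 3.3856)
(a₃, b₃, c₃) = (-1.616, -3.5492, 3.3856) − 0.01·(-16.928, -21.1968, 27.0848) = (-1.44672, -3.337232, 3.114752)
a = -1.44672

-1.44672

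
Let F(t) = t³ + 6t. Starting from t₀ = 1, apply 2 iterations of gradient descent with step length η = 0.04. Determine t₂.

0.350848

F′(t) = 3t² + 6
t₁ = 1 − 0.04·9 = 0.64
t₂ = 0.64 − 0.04·7.2288 = 0.350848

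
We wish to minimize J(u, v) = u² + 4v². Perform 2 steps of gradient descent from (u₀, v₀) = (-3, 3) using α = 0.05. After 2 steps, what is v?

1.08

∇J = (2u, 8v)
(u₁, v₁) = (-3, 3) − 0.05·(-6, 24) = (-2.7, 1.8)
(u₂, v₂) = (-2.7, 1.8) − 0.05·(-5.4, 14.4) = (-2.43, 1.08)
v = 1.08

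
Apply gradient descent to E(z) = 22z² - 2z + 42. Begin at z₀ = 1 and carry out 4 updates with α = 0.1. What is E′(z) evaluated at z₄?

5612.6112

E′(z) = 44z - 2
Step 1: E′(1) = 42; z₁ = 1 − 0.1·42 = -3.2
Step 2: E′(-3.2) = -142.8; z₂ = -3.2 − 0.1·(-142.8) = 11.08
Step 3: E′(11.08) = 485.52; z₃ = 11.08 − 0.1·485.52 = -37.472
Step 4: E′(-37.472) = -1650.768; z₄ = -37.472 − 0.1·(-1650.768) = 127.6048
E′(z) at (127.6048) = 5612.6112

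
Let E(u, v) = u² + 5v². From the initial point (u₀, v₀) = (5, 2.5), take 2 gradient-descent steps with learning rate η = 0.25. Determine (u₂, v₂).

(1.25, 5.625)

∇E = (2u, 10v)
(u₁, v₁) = (5, 2.5) − 0.25·(10, 25) = (2.5, -3.75)
(u₂, v₂) = (2.5, -3.75) − 0.25·(5, -37.5) = (1.25, 5.625)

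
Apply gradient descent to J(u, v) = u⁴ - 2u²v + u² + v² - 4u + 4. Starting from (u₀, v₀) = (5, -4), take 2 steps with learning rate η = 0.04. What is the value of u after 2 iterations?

∇J = (4u³ - 4uv + 2u - 4, -2u² + 2v)
(u₁, v₁) = (5, -4) − 0.04·(586, -58) = (-18.44, -1.68)
(u₂, v₂) = (-18.44, -1.68) − 0.04·(-25245.675136, -683.4272) = (991.38700544, 25.657088)
u = 991.38700544

991.38700544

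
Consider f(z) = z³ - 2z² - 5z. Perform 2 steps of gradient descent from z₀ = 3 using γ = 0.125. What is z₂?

2.1015625

f′(z) = 3z² - 4z - 5
z₁ = 3 − 0.125·10 = 1.75
z₂ = 1.75 − 0.125·(-2.8125) = 2.1015625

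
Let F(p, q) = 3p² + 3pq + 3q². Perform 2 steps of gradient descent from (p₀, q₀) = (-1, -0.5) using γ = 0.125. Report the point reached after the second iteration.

∇F = (6p + 3q, 3p + 6q)
(p₁, q₁) = (-1, -0.5) − 0.125·(-7.5, -6) = (-0.0625, 0.25)
(p₂, q₂) = (-0.0625, 0.25) − 0.125·(0.375, 1.3125) = (-0.109375, 0.0859375)

(-0.109375, 0.0859375)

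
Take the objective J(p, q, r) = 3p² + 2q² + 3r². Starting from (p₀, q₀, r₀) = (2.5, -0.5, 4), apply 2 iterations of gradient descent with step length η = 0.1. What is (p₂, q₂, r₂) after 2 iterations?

∇J = (6p, 4q, 6r)
Step 1: at (2.5, -0.5, 4), ∇J = (15, -2, 24) → (2.5, -0.5, 4) − 0.1·(15, -2, 24) = (1, -0.3, 1.6)
Step 2: at (1, -0.3, 1.6), ∇J = (6, -1.2, 9.6) → (1, -0.3, 1.6) − 0.1·(6, -1.2, 9.6) = (0.4, -0.18, 0.64)

(0.4, -0.18, 0.64)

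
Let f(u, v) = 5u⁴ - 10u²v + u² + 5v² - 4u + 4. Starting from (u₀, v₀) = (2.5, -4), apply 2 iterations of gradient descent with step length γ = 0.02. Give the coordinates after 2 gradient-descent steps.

(186.3203732, 10.51458)

∇f = (20u³ - 20uv + 2u - 4, -10u² + 10v)
Step 1: at (2.5, -4), ∇f = (513.5, -102.5) → (2.5, -4) − 0.02·(513.5, -102.5) = (-7.77, -1.95)
Step 2: at (-7.77, -1.95), ∇f = (-9704.51866, -623.229) → (-7.77, -1.95) − 0.02·(-9704.51866, -623.229) = (186.3203732, 10.51458)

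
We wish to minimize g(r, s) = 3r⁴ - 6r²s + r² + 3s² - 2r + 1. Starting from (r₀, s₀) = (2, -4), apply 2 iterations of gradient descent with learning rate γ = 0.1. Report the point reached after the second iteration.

(6291.2048, 181.976)

∇g = (12r³ - 12rs + 2r - 2, -6r² + 6s)
Step 1: at (2, -4), ∇g = (194, -48) → (2, -4) − 0.1·(194, -48) = (-17.4, 0.8)
Step 2: at (-17.4, 0.8), ∇g = (-63086.048, -1811.76) → (-17.4, 0.8) − 0.1·(-63086.048, -1811.76) = (6291.2048, 181.976)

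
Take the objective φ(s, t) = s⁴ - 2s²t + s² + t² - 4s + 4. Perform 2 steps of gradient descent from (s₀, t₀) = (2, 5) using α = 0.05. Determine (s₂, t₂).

(1.9472, 4.986)

∇φ = (4s³ - 4st + 2s - 4, -2s² + 2t)
Step 1: at (2, 5), ∇φ = (-8, 2) → (2, 5) − 0.05·(-8, 2) = (2.4, 4.9)
Step 2: at (2.4, 4.9), ∇φ = (9.056, -1.72) → (2.4, 4.9) − 0.05·(9.056, -1.72) = (1.9472, 4.986)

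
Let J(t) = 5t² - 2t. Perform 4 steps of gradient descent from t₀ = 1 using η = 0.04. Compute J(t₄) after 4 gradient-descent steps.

J′(t) = 10t - 2
t₁ = 1 − 0.04·8 = 0.68
t₂ = 0.68 − 0.04·4.8 = 0.488
t₃ = 0.488 − 0.04·2.88 = 0.3728
t₄ = 0.3728 − 0.04·1.728 = 0.30368
J(0.30368) = -0.146252288

-0.146252288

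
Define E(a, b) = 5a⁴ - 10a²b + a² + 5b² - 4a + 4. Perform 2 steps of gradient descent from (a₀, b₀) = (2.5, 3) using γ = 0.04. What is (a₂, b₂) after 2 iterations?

∇E = (20a³ - 20ab + 2a - 4, -10a² + 10b)
Step 1: at (2.5, 3), ∇E = (163.5, -32.5) → (2.5, 3) − 0.04·(163.5, -32.5) = (-4.04, 4.3)
Step 2: at (-4.04, 4.3), ∇E = (-983.42528, -120.216) → (-4.04, 4.3) − 0.04·(-983.42528, -120.216) = (35.2970112, 9.10864)

(35.2970112, 9.10864)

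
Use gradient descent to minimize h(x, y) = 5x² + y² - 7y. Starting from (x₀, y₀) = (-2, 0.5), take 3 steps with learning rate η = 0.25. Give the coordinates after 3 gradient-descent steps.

∇h = (10x, 2y - 7)
(x₁, y₁) = (-2, 0.5) − 0.25·(-20, -6) = (3, 2)
(x₂, y₂) = (3, 2) − 0.25·(30, -3) = (-4.5, 2.75)
(x₃, y₃) = (-4.5, 2.75) − 0.25·(-45, -1.5) = (6.75, 3.125)

(6.75, 3.125)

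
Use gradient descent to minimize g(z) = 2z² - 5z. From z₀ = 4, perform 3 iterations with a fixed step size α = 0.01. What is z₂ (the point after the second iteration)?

g′(z) = 4z - 5
z₁ = 4 − 0.01·11 = 3.89
z₂ = 3.89 − 0.01·10.56 = 3.7844

3.7844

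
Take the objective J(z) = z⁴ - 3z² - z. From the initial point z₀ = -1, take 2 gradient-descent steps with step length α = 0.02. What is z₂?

J′(z) = 4z³ - 6z - 1
Step 1: J′(-1) = 1; z₁ = -1 − 0.02·1 = -1.02
Step 2: J′(-1.02) = 0.875168; z₂ = -1.02 − 0.02·0.875168 = -1.03750336

-1.03750336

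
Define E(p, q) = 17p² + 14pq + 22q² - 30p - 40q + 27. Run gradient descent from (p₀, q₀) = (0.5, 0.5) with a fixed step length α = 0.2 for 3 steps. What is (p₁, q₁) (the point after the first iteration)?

∇E = (34p + 14q - 30, 14p + 44q - 40)
(p₁, q₁) = (0.5, 0.5) − 0.2·(-6, -11) = (1.7, 2.7)

(1.7, 2.7)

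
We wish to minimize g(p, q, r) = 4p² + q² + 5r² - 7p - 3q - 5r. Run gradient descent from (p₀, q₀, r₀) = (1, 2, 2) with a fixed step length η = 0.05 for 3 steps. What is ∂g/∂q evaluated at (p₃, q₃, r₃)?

∇g = (8p - 7, 2q - 3, 10r - 5)
Step 1: at (1, 2, 2), ∇g = (1, 1, 15) → (1, 2, 2) − 0.05·(1, 1, 15) = (0.95, 1.95, 1.25)
Step 2: at (0.95, 1.95, 1.25), ∇g = (0.6, 0.9, 7.5) → (0.95, 1.95, 1.25) − 0.05·(0.6, 0.9, 7.5) = (0.92, 1.905, 0.875)
Step 3: at (0.92, 1.905, 0.875), ∇g = (0.36, 0.81, 3.75) → (0.92, 1.905, 0.875) − 0.05·(0.36, 0.81, 3.75) = (0.902, 1.8645, 0.6875)
∂g/∂q at (0.902, 1.8645, 0.6875) = 0.729

0.729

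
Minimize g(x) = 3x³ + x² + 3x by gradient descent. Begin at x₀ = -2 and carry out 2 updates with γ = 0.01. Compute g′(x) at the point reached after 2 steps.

69.421323505625

g′(x) = 9x² + 2x + 3
x₁ = -2 − 0.01·35 = -2.35
x₂ = -2.35 − 0.01·48.0025 = -2.830025
g′(x) at (-2.830025) = 69.421323505625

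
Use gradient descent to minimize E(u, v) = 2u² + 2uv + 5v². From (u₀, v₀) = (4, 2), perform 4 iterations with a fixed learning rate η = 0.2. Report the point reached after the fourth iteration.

(1.44, 4.6368)

∇E = (4u + 2v, 2u + 10v)
(u₁, v₁) = (4, 2) − 0.2·(20, 28) = (0, -3.6)
(u₂, v₂) = (0, -3.6) − 0.2·(-7.2, -36) = (1.44, 3.6)
(u₃, v₃) = (1.44, 3.6) − 0.2·(12.96, 38.88) = (-1.152, -4.176)
(u₄, v₄) = (-1.152, -4.176) − 0.2·(-12.96, -44.064) = (1.44, 4.6368)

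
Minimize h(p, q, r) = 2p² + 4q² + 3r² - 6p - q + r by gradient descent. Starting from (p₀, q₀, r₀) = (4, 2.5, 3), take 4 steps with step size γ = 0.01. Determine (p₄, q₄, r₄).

(3.6233664, 1.82643328, 2.30570504)

∇h = (4p - 6, 8q - 1, 6r + 1)
(p₁, q₁, r₁) = (4, 2.5, 3) − 0.01·(10, 19, 19) = (3.9, 2.31, 2.81)
(p₂, q₂, r₂) = (3.9, 2.31, 2.81) − 0.01·(9.6, 17.48, 17.86) = (3.804, 2.1352, 2.6314)
(p₃, q₃, r₃) = (3.804, 2.1352, 2.6314) − 0.01·(9.216, 16.0816, 16.7884) = (3.71184, 1.974384, 2.463516)
(p₄, q₄, r₄) = (3.71184, 1.974384, 2.463516) − 0.01·(8.84736, 14.795072, 15.781096) = (3.6233664, 1.82643328, 2.30570504)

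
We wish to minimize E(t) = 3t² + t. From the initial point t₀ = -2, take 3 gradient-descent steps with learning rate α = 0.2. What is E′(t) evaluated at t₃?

0.088

E′(t) = 6t + 1
t₁ = -2 − 0.2·(-11) = 0.2
t₂ = 0.2 − 0.2·2.2 = -0.24
t₃ = -0.24 − 0.2·(-0.44) = -0.152
E′(t) at (-0.152) = 0.088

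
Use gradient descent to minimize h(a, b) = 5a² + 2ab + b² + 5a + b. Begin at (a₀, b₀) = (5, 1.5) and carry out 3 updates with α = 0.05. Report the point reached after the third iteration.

∇h = (10a + 2b + 5, 2a + 2b + 1)
(a₁, b₁) = (5, 1.5) − 0.05·(58, 14) = (2.1, 0.8)
(a₂, b₂) = (2.1, 0.8) − 0.05·(27.6, 6.8) = (0.72, 0.46)
(a₃, b₃) = (0.72, 0.46) − 0.05·(13.12, 3.36) = (0.064, 0.292)

(0.064, 0.292)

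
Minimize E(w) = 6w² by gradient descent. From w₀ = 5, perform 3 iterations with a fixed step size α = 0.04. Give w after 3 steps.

0.70304

E′(w) = 12w
w₁ = 5 − 0.04·60 = 2.6
w₂ = 2.6 − 0.04·31.2 = 1.352
w₃ = 1.352 − 0.04·16.224 = 0.70304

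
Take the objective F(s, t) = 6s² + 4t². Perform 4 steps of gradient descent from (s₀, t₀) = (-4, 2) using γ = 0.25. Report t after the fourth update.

∇F = (12s, 8t)
Step 1: at (-4, 2), ∇F = (-48, 16) → (-4, 2) − 0.25·(-48, 16) = (8, -2)
Step 2: at (8, -2), ∇F = (96, -16) → (8, -2) − 0.25·(96, -16) = (-16, 2)
Step 3: at (-16, 2), ∇F = (-192, 16) → (-16, 2) − 0.25·(-192, 16) = (32, -2)
Step 4: at (32, -2), ∇F = (384, -16) → (32, -2) − 0.25·(384, -16) = (-64, 2)
t = 2

2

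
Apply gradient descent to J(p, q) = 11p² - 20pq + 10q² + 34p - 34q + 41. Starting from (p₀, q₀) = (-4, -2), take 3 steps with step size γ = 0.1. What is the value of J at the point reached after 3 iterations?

∇J = (22p - 20q + 34, -20p + 20q - 34)
Step 1: at (-4, -2), ∇J = (-14, 6) → (-4, -2) − 0.1·(-14, 6) = (-2.6, -2.6)
Step 2: at (-2.6, -2.6), ∇J = (28.8, -34) → (-2.6, -2.6) − 0.1·(28.8, -34) = (-5.48, 0.8)
Step 3: at (-5.48, 0.8), ∇J = (-102.56, 91.6) → (-5.48, 0.8) − 0.1·(-102.56, 91.6) = (4.776, -8.36)
J(4.776, -8.36) = 2235.979136

2235.979136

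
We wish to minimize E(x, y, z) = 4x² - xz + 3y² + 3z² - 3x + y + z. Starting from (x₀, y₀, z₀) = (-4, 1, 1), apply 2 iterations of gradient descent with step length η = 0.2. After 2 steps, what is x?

-1.56

∇E = (8x - z - 3, 6y + 1, -x + 6z + 1)
(x₁, y₁, z₁) = (-4, 1, 1) − 0.2·(-36, 7, 11) = (3.2, -0.4, -1.2)
(x₂, y₂, z₂) = (3.2, -0.4, -1.2) − 0.2·(23.8, -1.4, -9.4) = (-1.56, -0.12, 0.68)
x = -1.56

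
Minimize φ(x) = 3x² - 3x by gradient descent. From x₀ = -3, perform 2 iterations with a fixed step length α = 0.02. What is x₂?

-2.2104

φ′(x) = 6x - 3
x₁ = -3 − 0.02·(-21) = -2.58
x₂ = -2.58 − 0.02·(-18.48) = -2.2104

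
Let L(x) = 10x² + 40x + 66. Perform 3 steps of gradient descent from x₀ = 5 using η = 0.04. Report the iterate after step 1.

-0.6

L′(x) = 20x + 40
Step 1: L′(5) = 140; x₁ = 5 − 0.04·140 = -0.6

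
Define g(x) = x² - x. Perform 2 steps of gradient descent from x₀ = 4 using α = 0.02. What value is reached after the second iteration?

g′(x) = 2x - 1
x₁ = 4 − 0.02·7 = 3.86
x₂ = 3.86 − 0.02·6.72 = 3.7256

3.7256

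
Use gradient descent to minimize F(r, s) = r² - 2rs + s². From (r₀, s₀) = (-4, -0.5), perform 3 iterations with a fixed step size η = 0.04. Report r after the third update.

-3.287232

∇F = (2r - 2s, -2r + 2s)
Step 1: at (-4, -0.5), ∇F = (-7, 7) → (-4, -0.5) − 0.04·(-7, 7) = (-3.72, -0.78)
Step 2: at (-3.72, -0.78), ∇F = (-5.88, 5.88) → (-3.72, -0.78) − 0.04·(-5.88, 5.88) = (-3.4848, -1.0152)
Step 3: at (-3.4848, -1.0152), ∇F = (-4.9392, 4.9392) → (-3.4848, -1.0152) − 0.04·(-4.9392, 4.9392) = (-3.287232, -1.212768)
r = -3.287232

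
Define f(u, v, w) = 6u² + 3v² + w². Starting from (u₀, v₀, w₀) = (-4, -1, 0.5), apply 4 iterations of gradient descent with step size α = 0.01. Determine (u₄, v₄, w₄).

(-2.39878144, -0.78074896, 0.46118408)

∇f = (12u, 6v, 2w)
(u₁, v₁, w₁) = (-4, -1, 0.5) − 0.01·(-48, -6, 1) = (-3.52, -0.94, 0.49)
(u₂, v₂, w₂) = (-3.52, -0.94, 0.49) − 0.01·(-42.24, -5.64, 0.98) = (-3.0976, -0.8836, 0.4802)
(u₃, v₃, w₃) = (-3.0976, -0.8836, 0.4802) − 0.01·(-37.1712, -5.3016, 0.9604) = (-2.725888, -0.830584, 0.470596)
(u₄, v₄, w₄) = (-2.725888, -0.830584, 0.470596) − 0.01·(-32.710656, -4.983504, 0.941192) = (-2.39878144, -0.78074896, 0.46118408)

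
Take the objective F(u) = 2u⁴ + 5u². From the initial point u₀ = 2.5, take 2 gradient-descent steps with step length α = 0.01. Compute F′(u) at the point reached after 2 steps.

12.610944

F′(u) = 8u³ + 10u
Step 1: F′(2.5) = 150; u₁ = 2.5 − 0.01·150 = 1
Step 2: F′(1) = 18; u₂ = 1 − 0.01·18 = 0.82
F′(u) at (0.82) = 12.610944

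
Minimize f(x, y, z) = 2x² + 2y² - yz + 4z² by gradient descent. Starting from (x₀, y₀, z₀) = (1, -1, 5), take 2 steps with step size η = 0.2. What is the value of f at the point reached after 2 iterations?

∇f = (4x, 4y - z, -y + 8z)
(x₁, y₁, z₁) = (1, -1, 5) − 0.2·(4, -9, 41) = (0.2, 0.8, -3.2)
(x₂, y₂, z₂) = (0.2, 0.8, -3.2) − 0.2·(0.8, 6.4, -26.4) = (0.04, -0.48, 2.08)
f(0.04, -0.48, 2.08) = 18.768

18.768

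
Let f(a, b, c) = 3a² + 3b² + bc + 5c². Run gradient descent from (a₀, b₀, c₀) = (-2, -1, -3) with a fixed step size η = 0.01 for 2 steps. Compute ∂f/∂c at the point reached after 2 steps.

∇f = (6a, 6b + c, b + 10c)
(a₁, b₁, c₁) = (-2, -1, -3) − 0.01·(-12, -9, -31) = (-1.88, -0.91, -2.69)
(a₂, b₂, c₂) = (-1.88, -0.91, -2.69) − 0.01·(-11.28, -8.15, -27.81) = (-1.7672, -0.8285, -2.4119)
∂f/∂c at (-1.7672, -0.8285, -2.4119) = -24.9475

-24.9475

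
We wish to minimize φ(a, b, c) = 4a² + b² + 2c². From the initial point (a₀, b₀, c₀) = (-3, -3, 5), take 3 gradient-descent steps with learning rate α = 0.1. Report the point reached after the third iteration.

∇φ = (8a, 2b, 4c)
Step 1: at (-3, -3, 5), ∇φ = (-24, -6, 20) → (-3, -3, 5) − 0.1·(-24, -6, 20) = (-0.6, -2.4, 3)
Step 2: at (-0.6, -2.4, 3), ∇φ = (-4.8, -4.8, 12) → (-0.6, -2.4, 3) − 0.1·(-4.8, -4.8, 12) = (-0.12, -1.92, 1.8)
Step 3: at (-0.12, -1.92, 1.8), ∇φ = (-0.96, -3.84, 7.2) → (-0.12, -1.92, 1.8) − 0.1·(-0.96, -3.84, 7.2) = (-0.024, -1.536, 1.08)

(-0.024, -1.536, 1.08)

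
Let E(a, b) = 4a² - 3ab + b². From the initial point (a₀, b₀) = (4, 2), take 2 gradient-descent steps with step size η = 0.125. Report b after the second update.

2.53125

∇E = (8a - 3b, -3a + 2b)
(a₁, b₁) = (4, 2) − 0.125·(26, -8) = (0.75, 3)
(a₂, b₂) = (0.75, 3) − 0.125·(-3, 3.75) = (1.125, 2.53125)
b = 2.53125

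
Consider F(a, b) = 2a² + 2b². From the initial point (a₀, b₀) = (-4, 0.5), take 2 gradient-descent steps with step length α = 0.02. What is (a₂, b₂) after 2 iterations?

(-3.3856, 0.4232)

∇F = (4a, 4b)
(a₁, b₁) = (-4, 0.5) − 0.02·(-16, 2) = (-3.68, 0.46)
(a₂, b₂) = (-3.68, 0.46) − 0.02·(-14.72, 1.84) = (-3.3856, 0.4232)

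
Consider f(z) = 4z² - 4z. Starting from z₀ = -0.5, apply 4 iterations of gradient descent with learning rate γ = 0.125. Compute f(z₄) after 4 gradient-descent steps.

f′(z) = 8z - 4
z₁ = -0.5 − 0.125·(-8) = 0.5
z₂ = 0.5 − 0.125·0 = 0.5
z₃ = 0.5 − 0.125·0 = 0.5
z₄ = 0.5 − 0.125·0 = 0.5
f(0.5) = -1

-1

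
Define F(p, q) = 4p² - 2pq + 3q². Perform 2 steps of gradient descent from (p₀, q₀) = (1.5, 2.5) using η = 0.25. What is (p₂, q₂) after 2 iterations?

(0, 0.125)

∇F = (8p - 2q, -2p + 6q)
(p₁, q₁) = (1.5, 2.5) − 0.25·(7, 12) = (-0.25, -0.5)
(p₂, q₂) = (-0.25, -0.5) − 0.25·(-1, -2.5) = (0, 0.125)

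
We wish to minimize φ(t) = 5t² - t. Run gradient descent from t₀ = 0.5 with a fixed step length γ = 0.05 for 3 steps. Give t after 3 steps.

0.15

φ′(t) = 10t - 1
Step 1: φ′(0.5) = 4; t₁ = 0.5 − 0.05·4 = 0.3
Step 2: φ′(0.3) = 2; t₂ = 0.3 − 0.05·2 = 0.2
Step 3: φ′(0.2) = 1; t₃ = 0.2 − 0.05·1 = 0.15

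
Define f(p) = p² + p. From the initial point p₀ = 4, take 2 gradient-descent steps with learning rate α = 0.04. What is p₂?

f′(p) = 2p + 1
Step 1: f′(4) = 9; p₁ = 4 − 0.04·9 = 3.64
Step 2: f′(3.64) = 8.28; p₂ = 3.64 − 0.04·8.28 = 3.3088

3.3088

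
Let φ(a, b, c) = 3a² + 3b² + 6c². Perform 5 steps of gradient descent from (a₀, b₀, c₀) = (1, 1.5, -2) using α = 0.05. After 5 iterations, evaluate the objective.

∇φ = (6a, 6b, 12c)
(a₁, b₁, c₁) = (1, 1.5, -2) − 0.05·(6, 9, -24) = (0.7, 1.05, -0.8)
(a₂, b₂, c₂) = (0.7, 1.05, -0.8) − 0.05·(4.2, 6.3, -9.6) = (0.49, 0.735, -0.32)
(a₃, b₃, c₃) = (0.49, 0.735, -0.32) − 0.05·(2.94, 4.41, -3.84) = (0.343, 0.5145, -0.128)
(a₄, b₄, c₄) = (0.343, 0.5145, -0.128) − 0.05·(2.058, 3.087, -1.536) = (0.2401, 0.36015, -0.0512)
(a₅, b₅, c₅) = (0.2401, 0.36015, -0.0512) − 0.05·(1.4406, 2.1609, -0.6144) = (0.16807, 0.252105, -0.02048)
φ(0.16807, 0.252105, -0.02048) = 0.277929950175

0.277929950175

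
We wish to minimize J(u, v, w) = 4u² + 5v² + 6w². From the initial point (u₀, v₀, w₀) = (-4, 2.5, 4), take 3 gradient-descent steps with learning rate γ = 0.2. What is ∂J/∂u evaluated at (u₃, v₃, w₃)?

6.912

∇J = (8u, 10v, 12w)
(u₁, v₁, w₁) = (-4, 2.5, 4) − 0.2·(-32, 25, 48) = (2.4, -2.5, -5.6)
(u₂, v₂, w₂) = (2.4, -2.5, -5.6) − 0.2·(19.2, -25, -67.2) = (-1.44, 2.5, 7.84)
(u₃, v₃, w₃) = (-1.44, 2.5, 7.84) − 0.2·(-11.52, 25, 94.08) = (0.864, -2.5, -10.976)
∂J/∂u at (0.864, -2.5, -10.976) = 6.912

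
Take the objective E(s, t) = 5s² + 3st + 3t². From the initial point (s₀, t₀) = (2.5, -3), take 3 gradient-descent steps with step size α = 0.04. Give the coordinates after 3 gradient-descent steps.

∇E = (10s + 3t, 3s + 6t)
Step 1: at (2.5, -3), ∇E = (16, -10.5) → (2.5, -3) − 0.04·(16, -10.5) = (1.86, -2.58)
Step 2: at (1.86, -2.58), ∇E = (10.86, -9.9) → (1.86, -2.58) − 0.04·(10.86, -9.9) = (1.4256, -2.184)
Step 3: at (1.4256, -2.184), ∇E = (7.704, -8.8272) → (1.4256, -2.184) − 0.04·(7.704, -8.8272) = (1.11744, -1.830912)

(1.11744, -1.830912)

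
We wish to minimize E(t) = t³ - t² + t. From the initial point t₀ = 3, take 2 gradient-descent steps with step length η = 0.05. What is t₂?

1.4985

E′(t) = 3t² - 2t + 1
Step 1: E′(3) = 22; t₁ = 3 − 0.05·22 = 1.9
Step 2: E′(1.9) = 8.03; t₂ = 1.9 − 0.05·8.03 = 1.4985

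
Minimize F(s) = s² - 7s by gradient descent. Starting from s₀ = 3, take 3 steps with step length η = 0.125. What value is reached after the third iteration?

F′(s) = 2s - 7
s₁ = 3 − 0.125·(-1) = 3.125
s₂ = 3.125 − 0.125·(-0.75) = 3.21875
s₃ = 3.21875 − 0.125·(-0.5625) = 3.2890625

3.2890625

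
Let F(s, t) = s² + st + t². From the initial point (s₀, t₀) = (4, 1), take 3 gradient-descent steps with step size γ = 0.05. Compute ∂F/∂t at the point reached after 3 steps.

∇F = (2s + t, s + 2t)
Step 1: at (4, 1), ∇F = (9, 6) → (4, 1) − 0.05·(9, 6) = (3.55, 0.7)
Step 2: at (3.55, 0.7), ∇F = (7.8, 4.95) → (3.55, 0.7) − 0.05·(7.8, 4.95) = (3.16, 0.4525)
Step 3: at (3.16, 0.4525), ∇F = (6.7725, 4.065) → (3.16, 0.4525) − 0.05·(6.7725, 4.065) = (2.821375, 0.24925)
∂F/∂t at (2.821375, 0.24925) = 3.319875

3.319875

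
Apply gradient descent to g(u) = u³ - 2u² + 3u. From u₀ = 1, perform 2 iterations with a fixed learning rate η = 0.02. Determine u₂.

g′(u) = 3u² - 4u + 3
Step 1: g′(1) = 2; u₁ = 1 − 0.02·2 = 0.96
Step 2: g′(0.96) = 1.9248; u₂ = 0.96 − 0.02·1.9248 = 0.921504

0.921504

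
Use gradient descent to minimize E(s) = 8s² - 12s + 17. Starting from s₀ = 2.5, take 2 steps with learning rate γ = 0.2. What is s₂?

9.22

E′(s) = 16s - 12
s₁ = 2.5 − 0.2·28 = -3.1
s₂ = -3.1 − 0.2·(-61.6) = 9.22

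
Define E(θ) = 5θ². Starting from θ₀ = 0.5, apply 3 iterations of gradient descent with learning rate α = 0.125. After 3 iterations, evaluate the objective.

E′(θ) = 10θ
θ₁ = 0.5 − 0.125·5 = -0.125
θ₂ = -0.125 − 0.125·(-1.25) = 0.03125
θ₃ = 0.03125 − 0.125·0.3125 = -0.0078125
E(-0.0078125) = 0.00030517578125

0.00030517578125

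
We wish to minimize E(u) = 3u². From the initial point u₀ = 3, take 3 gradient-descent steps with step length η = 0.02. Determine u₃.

2.044416

E′(u) = 6u
u₁ = 3 − 0.02·18 = 2.64
u₂ = 2.64 − 0.02·15.84 = 2.3232
u₃ = 2.3232 − 0.02·13.9392 = 2.044416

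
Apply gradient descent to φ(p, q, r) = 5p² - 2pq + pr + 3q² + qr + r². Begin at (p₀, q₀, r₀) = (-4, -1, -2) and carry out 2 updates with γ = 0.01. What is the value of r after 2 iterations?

-1.8258

∇φ = (10p - 2q + r, -2p + 6q + r, p + q + 2r)
(p₁, q₁, r₁) = (-4, -1, -2) − 0.01·(-40, 0, -9) = (-3.6, -1, -1.91)
(p₂, q₂, r₂) = (-3.6, -1, -1.91) − 0.01·(-35.91, -0.71, -8.42) = (-3.2409, -0.9929, -1.8258)
r = -1.8258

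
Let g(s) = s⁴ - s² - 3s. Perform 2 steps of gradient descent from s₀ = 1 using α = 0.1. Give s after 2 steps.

g′(s) = 4s³ - 2s - 3
s₁ = 1 − 0.1·(-1) = 1.1
s₂ = 1.1 − 0.1·0.124 = 1.0876

1.0876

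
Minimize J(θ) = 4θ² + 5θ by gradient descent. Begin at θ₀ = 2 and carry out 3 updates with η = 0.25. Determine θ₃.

J′(θ) = 8θ + 5
Step 1: J′(2) = 21; θ₁ = 2 − 0.25·21 = -3.25
Step 2: J′(-3.25) = -21; θ₂ = -3.25 − 0.25·(-21) = 2
Step 3: J′(2) = 21; θ₃ = 2 − 0.25·21 = -3.25

-3.25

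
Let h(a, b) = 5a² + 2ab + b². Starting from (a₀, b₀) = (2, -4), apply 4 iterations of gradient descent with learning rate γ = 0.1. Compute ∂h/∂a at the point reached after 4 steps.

∇h = (10a + 2b, 2a + 2b)
(a₁, b₁) = (2, -4) − 0.1·(12, -4) = (0.8, -3.6)
(a₂, b₂) = (0.8, -3.6) − 0.1·(0.8, -5.6) = (0.72, -3.04)
(a₃, b₃) = (0.72, -3.04) − 0.1·(1.12, -4.64) = (0.608, -2.576)
(a₄, b₄) = (0.608, -2.576) − 0.1·(0.928, -3.936) = (0.5152, -2.1824)
∂h/∂a at (0.5152, -2.1824) = 0.7872

0.7872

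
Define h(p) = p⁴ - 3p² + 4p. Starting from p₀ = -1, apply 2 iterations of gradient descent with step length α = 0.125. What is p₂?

-0.8828125

h′(p) = 4p³ - 6p + 4
Step 1: h′(-1) = 6; p₁ = -1 − 0.125·6 = -1.75
Step 2: h′(-1.75) = -6.9375; p₂ = -1.75 − 0.125·(-6.9375) = -0.8828125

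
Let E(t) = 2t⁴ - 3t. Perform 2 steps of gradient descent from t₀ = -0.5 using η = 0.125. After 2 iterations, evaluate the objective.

-1.08544921875

E′(t) = 8t³ - 3
t₁ = -0.5 − 0.125·(-4) = 0
t₂ = 0 − 0.125·(-3) = 0.375
E(0.375) = -1.08544921875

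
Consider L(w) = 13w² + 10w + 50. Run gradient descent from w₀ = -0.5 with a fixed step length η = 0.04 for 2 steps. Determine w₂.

L′(w) = 26w + 10
w₁ = -0.5 − 0.04·(-3) = -0.38
w₂ = -0.38 − 0.04·0.12 = -0.3848

-0.3848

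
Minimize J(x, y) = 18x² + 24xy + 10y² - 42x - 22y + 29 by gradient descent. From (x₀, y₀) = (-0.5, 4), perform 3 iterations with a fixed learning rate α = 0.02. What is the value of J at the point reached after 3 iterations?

35.092512827392

∇J = (36x + 24y - 42, 24x + 20y - 22)
(x₁, y₁) = (-0.5, 4) − 0.02·(36, 46) = (-1.22, 3.08)
(x₂, y₂) = (-1.22, 3.08) − 0.02·(-12, 10.32) = (-0.98, 2.8736)
(x₃, y₃) = (-0.98, 2.8736) − 0.02·(-8.3136, 11.952) = (-0.813728, 2.63456)
J(-0.813728, 2.63456) = 35.092512827392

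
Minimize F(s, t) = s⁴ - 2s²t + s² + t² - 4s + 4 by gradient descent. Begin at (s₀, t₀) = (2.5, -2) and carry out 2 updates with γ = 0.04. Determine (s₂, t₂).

∇F = (4s³ - 4st + 2s - 4, -2s² + 2t)
Step 1: at (2.5, -2), ∇F = (83.5, -16.5) → (2.5, -2) − 0.04·(83.5, -16.5) = (-0.84, -1.34)
Step 2: at (-0.84, -1.34), ∇F = (-12.553216, -4.0912) → (-0.84, -1.34) − 0.04·(-12.553216, -4.0912) = (-0.33787136, -1.176352)

(-0.33787136, -1.176352)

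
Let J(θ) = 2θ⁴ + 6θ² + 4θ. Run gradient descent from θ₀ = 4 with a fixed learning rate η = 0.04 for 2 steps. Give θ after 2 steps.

2036.08640512

J′(θ) = 8θ³ + 12θ + 4
θ₁ = 4 − 0.04·564 = -18.56
θ₂ = -18.56 − 0.04·(-51366.160128) = 2036.08640512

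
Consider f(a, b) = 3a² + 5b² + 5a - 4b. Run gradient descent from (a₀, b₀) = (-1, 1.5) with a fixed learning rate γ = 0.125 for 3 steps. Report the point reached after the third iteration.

∇f = (6a + 5, 10b - 4)
(a₁, b₁) = (-1, 1.5) − 0.125·(-1, 11) = (-0.875, 0.125)
(a₂, b₂) = (-0.875, 0.125) − 0.125·(-0.25, -2.75) = (-0.84375, 0.46875)
(a₃, b₃) = (-0.84375, 0.46875) − 0.125·(-0.0625, 0.6875) = (-0.8359375, 0.3828125)

(-0.8359375, 0.3828125)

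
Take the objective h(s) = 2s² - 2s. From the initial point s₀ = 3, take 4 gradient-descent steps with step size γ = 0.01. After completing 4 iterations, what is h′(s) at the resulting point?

8.4934656

h′(s) = 4s - 2
s₁ = 3 − 0.01·10 = 2.9
s₂ = 2.9 − 0.01·9.6 = 2.804
s₃ = 2.804 − 0.01·9.216 = 2.71184
s₄ = 2.71184 − 0.01·8.84736 = 2.6233664
h′(s) at (2.6233664) = 8.4934656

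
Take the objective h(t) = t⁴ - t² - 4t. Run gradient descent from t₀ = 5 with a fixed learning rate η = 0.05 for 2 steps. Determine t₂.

h′(t) = 4t³ - 2t - 4
t₁ = 5 − 0.05·486 = -19.3
t₂ = -19.3 − 0.05·(-28721.628) = 1416.7814

1416.7814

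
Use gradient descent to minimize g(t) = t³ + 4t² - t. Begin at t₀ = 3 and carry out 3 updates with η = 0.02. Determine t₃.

g′(t) = 3t² + 8t - 1
Step 1: g′(3) = 50; t₁ = 3 − 0.02·50 = 2
Step 2: g′(2) = 27; t₂ = 2 − 0.02·27 = 1.46
Step 3: g′(1.46) = 17.0748; t₃ = 1.46 − 0.02·17.0748 = 1.118504

1.118504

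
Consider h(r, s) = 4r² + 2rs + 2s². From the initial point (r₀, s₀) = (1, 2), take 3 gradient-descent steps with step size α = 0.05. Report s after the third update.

∇h = (8r + 2s, 2r + 4s)
(r₁, s₁) = (1, 2) − 0.05·(12, 10) = (0.4, 1.5)
(r₂, s₂) = (0.4, 1.5) − 0.05·(6.2, 6.8) = (0.09, 1.16)
(r₃, s₃) = (0.09, 1.16) − 0.05·(3.04, 4.82) = (-0.062, 0.919)
s = 0.919

0.919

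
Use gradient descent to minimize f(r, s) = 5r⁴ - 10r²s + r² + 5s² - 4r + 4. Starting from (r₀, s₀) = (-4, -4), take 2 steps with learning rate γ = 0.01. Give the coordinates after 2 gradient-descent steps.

∇f = (20r³ - 20rs + 2r - 4, -10r² + 10s)
Step 1: at (-4, -4), ∇f = (-1612, -200) → (-4, -4) − 0.01·(-1612, -200) = (12.12, -2)
Step 2: at (12.12, -2), ∇f = (36112.24256, -1488.944) → (12.12, -2) − 0.01·(36112.24256, -1488.944) = (-349.0024256, 12.88944)

(-349.0024256, 12.88944)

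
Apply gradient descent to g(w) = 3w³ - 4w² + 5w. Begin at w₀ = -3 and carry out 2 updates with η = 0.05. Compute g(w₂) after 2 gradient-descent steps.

g′(w) = 9w² - 8w + 5
Step 1: g′(-3) = 110; w₁ = -3 − 0.05·110 = -8.5
Step 2: g′(-8.5) = 723.25; w₂ = -8.5 − 0.05·723.25 = -44.6625
g(-44.6625) = -275472.347326171875

-275472.347326171875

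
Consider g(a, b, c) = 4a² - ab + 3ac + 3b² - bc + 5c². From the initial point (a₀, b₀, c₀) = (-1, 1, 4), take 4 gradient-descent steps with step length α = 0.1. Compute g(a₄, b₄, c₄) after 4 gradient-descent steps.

0.02582172

∇g = (8a - b + 3c, -a + 6b - c, 3a - b + 10c)
Step 1: at (-1, 1, 4), ∇g = (3, 3, 36) → (-1, 1, 4) − 0.1·(3, 3, 36) = (-1.3, 0.7, 0.4)
Step 2: at (-1.3, 0.7, 0.4), ∇g = (-9.9, 5.1, -0.6) → (-1.3, 0.7, 0.4) − 0.1·(-9.9, 5.1, -0.6) = (-0.31, 0.19, 0.46)
Step 3: at (-0.31, 0.19, 0.46), ∇g = (-1.29, 0.99, 3.48) → (-0.31, 0.19, 0.46) − 0.1·(-1.29, 0.99, 3.48) = (-0.181, 0.091, 0.112)
Step 4: at (-0.181, 0.091, 0.112), ∇g = (-1.203, 0.615, 0.486) → (-0.181, 0.091, 0.112) − 0.1·(-1.203, 0.615, 0.486) = (-0.0607, 0.0295, 0.0634)
g(-0.0607, 0.0295, 0.0634) = 0.02582172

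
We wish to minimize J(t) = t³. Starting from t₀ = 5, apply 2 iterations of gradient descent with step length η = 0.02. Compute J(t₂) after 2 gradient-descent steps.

21.139047125

J′(t) = 3t²
t₁ = 5 − 0.02·75 = 3.5
t₂ = 3.5 − 0.02·36.75 = 2.765
J(2.765) = 21.139047125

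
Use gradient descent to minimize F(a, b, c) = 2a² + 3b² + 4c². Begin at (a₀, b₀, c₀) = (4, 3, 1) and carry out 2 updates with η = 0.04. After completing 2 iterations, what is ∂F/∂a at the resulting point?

11.2896

∇F = (4a, 6b, 8c)
(a₁, b₁, c₁) = (4, 3, 1) − 0.04·(16, 18, 8) = (3.36, 2.28, 0.68)
(a₂, b₂, c₂) = (3.36, 2.28, 0.68) − 0.04·(13.44, 13.68, 5.44) = (2.8224, 1.7328, 0.4624)
∂F/∂a at (2.8224, 1.7328, 0.4624) = 11.2896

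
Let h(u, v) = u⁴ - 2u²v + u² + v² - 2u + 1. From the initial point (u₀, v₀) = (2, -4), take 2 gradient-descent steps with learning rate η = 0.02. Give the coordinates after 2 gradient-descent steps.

∇h = (4u³ - 4uv + 2u - 2, -2u² + 2v)
Step 1: at (2, -4), ∇h = (66, -16) → (2, -4) − 0.02·(66, -16) = (0.68, -3.68)
Step 2: at (0.68, -3.68), ∇h = (10.627328, -8.2848) → (0.68, -3.68) − 0.02·(10.627328, -8.2848) = (0.46745344, -3.514304)

(0.46745344, -3.514304)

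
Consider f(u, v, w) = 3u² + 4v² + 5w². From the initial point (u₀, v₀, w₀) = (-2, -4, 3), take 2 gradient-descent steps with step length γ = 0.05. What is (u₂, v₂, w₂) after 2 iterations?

∇f = (6u, 8v, 10w)
Step 1: at (-2, -4, 3), ∇f = (-12, -32, 30) → (-2, -4, 3) − 0.05·(-12, -32, 30) = (-1.4, -2.4, 1.5)
Step 2: at (-1.4, -2.4, 1.5), ∇f = (-8.4, -19.2, 15) → (-1.4, -2.4, 1.5) − 0.05·(-8.4, -19.2, 15) = (-0.98, -1.44, 0.75)

(-0.98, -1.44, 0.75)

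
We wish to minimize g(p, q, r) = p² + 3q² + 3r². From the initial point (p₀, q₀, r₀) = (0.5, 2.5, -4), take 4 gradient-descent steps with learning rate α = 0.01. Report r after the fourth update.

-3.12299584

∇g = (2p, 6q, 6r)
(p₁, q₁, r₁) = (0.5, 2.5, -4) − 0.01·(1, 15, -24) = (0.49, 2.35, -3.76)
(p₂, q₂, r₂) = (0.49, 2.35, -3.76) − 0.01·(0.98, 14.1, -22.56) = (0.4802, 2.209, -3.5344)
(p₃, q₃, r₃) = (0.4802, 2.209, -3.5344) − 0.01·(0.9604, 13.254, -21.2064) = (0.470596, 2.07646, -3.322336)
(p₄, q₄, r₄) = (0.470596, 2.07646, -3.322336) − 0.01·(0.941192, 12.45876, -19.934016) = (0.46118408, 1.9518724, -3.12299584)
r = -3.12299584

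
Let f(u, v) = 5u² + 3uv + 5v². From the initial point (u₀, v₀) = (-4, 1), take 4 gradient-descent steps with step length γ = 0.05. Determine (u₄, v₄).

(-0.468775, 0.42375625)

∇f = (10u + 3v, 3u + 10v)
(u₁, v₁) = (-4, 1) − 0.05·(-37, -2) = (-2.15, 1.1)
(u₂, v₂) = (-2.15, 1.1) − 0.05·(-18.2, 4.55) = (-1.24, 0.8725)
(u₃, v₃) = (-1.24, 0.8725) − 0.05·(-9.7825, 5.005) = (-0.750875, 0.62225)
(u₄, v₄) = (-0.750875, 0.62225) − 0.05·(-5.642, 3.969875) = (-0.468775, 0.42375625)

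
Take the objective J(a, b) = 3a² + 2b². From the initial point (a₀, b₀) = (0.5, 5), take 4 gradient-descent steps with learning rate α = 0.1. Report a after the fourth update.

0.0128

∇J = (6a, 4b)
(a₁, b₁) = (0.5, 5) − 0.1·(3, 20) = (0.2, 3)
(a₂, b₂) = (0.2, 3) − 0.1·(1.2, 12) = (0.08, 1.8)
(a₃, b₃) = (0.08, 1.8) − 0.1·(0.48, 7.2) = (0.032, 1.08)
(a₄, b₄) = (0.032, 1.08) − 0.1·(0.192, 4.32) = (0.0128, 0.648)
a = 0.0128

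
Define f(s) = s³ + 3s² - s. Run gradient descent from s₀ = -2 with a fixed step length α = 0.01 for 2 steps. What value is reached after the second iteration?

f′(s) = 3s² + 6s - 1
Step 1: f′(-2) = -1; s₁ = -2 − 0.01·(-1) = -1.99
Step 2: f′(-1.99) = -1.0597; s₂ = -1.99 − 0.01·(-1.0597) = -1.979403

-1.979403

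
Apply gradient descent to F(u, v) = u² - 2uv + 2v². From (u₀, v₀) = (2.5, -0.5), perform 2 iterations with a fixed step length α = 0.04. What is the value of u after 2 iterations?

2.0616

∇F = (2u - 2v, -2u + 4v)
(u₁, v₁) = (2.5, -0.5) − 0.04·(6, -7) = (2.26, -0.22)
(u₂, v₂) = (2.26, -0.22) − 0.04·(4.96, -5.4) = (2.0616, -0.004)
u = 2.0616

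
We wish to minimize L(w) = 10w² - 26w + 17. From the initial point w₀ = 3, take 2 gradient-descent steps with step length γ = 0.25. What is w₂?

L′(w) = 20w - 26
w₁ = 3 − 0.25·34 = -5.5
w₂ = -5.5 − 0.25·(-136) = 28.5

28.5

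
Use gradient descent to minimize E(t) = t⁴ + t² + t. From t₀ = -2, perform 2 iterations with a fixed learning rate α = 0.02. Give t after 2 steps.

E′(t) = 4t³ + 2t + 1
Step 1: E′(-2) = -35; t₁ = -2 − 0.02·(-35) = -1.3
Step 2: E′(-1.3) = -10.388; t₂ = -1.3 − 0.02·(-10.388) = -1.09224

-1.09224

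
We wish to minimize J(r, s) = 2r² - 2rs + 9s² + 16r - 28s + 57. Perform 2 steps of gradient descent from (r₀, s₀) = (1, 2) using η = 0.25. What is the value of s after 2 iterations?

∇J = (4r - 2s + 16, -2r + 18s - 28)
Step 1: at (1, 2), ∇J = (16, 6) → (1, 2) − 0.25·(16, 6) = (-3, 0.5)
Step 2: at (-3, 0.5), ∇J = (3, -13) → (-3, 0.5) − 0.25·(3, -13) = (-3.75, 3.75)
s = 3.75

3.75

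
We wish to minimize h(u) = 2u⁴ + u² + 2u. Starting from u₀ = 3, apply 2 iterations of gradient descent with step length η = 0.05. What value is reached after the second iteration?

h′(u) = 8u³ + 2u + 2
u₁ = 3 − 0.05·224 = -8.2
u₂ = -8.2 − 0.05·(-4425.344) = 213.0672

213.0672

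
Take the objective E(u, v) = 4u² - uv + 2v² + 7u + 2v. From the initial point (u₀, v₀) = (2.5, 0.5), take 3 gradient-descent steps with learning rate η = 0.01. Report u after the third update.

1.7664455

∇E = (8u - v + 7, -u + 4v + 2)
Step 1: at (2.5, 0.5), ∇E = (26.5, 1.5) → (2.5, 0.5) − 0.01·(26.5, 1.5) = (2.235, 0.485)
Step 2: at (2.235, 0.485), ∇E = (24.395, 1.705) → (2.235, 0.485) − 0.01·(24.395, 1.705) = (1.99105, 0.46795)
Step 3: at (1.99105, 0.46795), ∇E = (22.46045, 1.88075) → (1.99105, 0.46795) − 0.01·(22.46045, 1.88075) = (1.7664455, 0.4491425)
u = 1.7664455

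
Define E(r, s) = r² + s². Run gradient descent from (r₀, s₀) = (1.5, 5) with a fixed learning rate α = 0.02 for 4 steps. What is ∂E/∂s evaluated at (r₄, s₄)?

∇E = (2r, 2s)
Step 1: at (1.5, 5), ∇E = (3, 10) → (1.5, 5) − 0.02·(3, 10) = (1.44, 4.8)
Step 2: at (1.44, 4.8), ∇E = (2.88, 9.6) → (1.44, 4.8) − 0.02·(2.88, 9.6) = (1.3824, 4.608)
Step 3: at (1.3824, 4.608), ∇E = (2.7648, 9.216) → (1.3824, 4.608) − 0.02·(2.7648, 9.216) = (1.327104, 4.42368)
Step 4: at (1.327104, 4.42368), ∇E = (2.654208, 8.84736) → (1.327104, 4.42368) − 0.02·(2.654208, 8.84736) = (1.27401984, 4.2467328)
∂E/∂s at (1.27401984, 4.2467328) = 8.4934656

8.4934656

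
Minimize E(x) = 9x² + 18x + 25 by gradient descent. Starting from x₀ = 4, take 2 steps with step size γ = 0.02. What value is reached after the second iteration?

E′(x) = 18x + 18
x₁ = 4 − 0.02·90 = 2.2
x₂ = 2.2 − 0.02·57.6 = 1.048

1.048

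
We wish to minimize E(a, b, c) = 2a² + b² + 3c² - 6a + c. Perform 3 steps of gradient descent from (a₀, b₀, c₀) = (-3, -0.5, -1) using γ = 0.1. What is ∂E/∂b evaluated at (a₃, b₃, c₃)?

∇E = (4a - 6, 2b, 6c + 1)
Step 1: at (-3, -0.5, -1), ∇E = (-18, -1, -5) → (-3, -0.5, -1) − 0.1·(-18, -1, -5) = (-1.2, -0.4, -0.5)
Step 2: at (-1.2, -0.4, -0.5), ∇E = (-10.8, -0.8, -2) → (-1.2, -0.4, -0.5) − 0.1·(-10.8, -0.8, -2) = (-0.12, -0.32, -0.3)
Step 3: at (-0.12, -0.32, -0.3), ∇E = (-6.48, -0.64, -0.8) → (-0.12, -0.32, -0.3) − 0.1·(-6.48, -0.64, -0.8) = (0.528, -0.256, -0.22)
∂E/∂b at (0.528, -0.256, -0.22) = -0.512

-0.512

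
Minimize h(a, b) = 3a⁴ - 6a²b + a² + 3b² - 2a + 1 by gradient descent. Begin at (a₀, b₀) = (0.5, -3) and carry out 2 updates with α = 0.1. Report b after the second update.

0.6735

∇h = (12a³ - 12ab + 2a - 2, -6a² + 6b)
Step 1: at (0.5, -3), ∇h = (18.5, -19.5) → (0.5, -3) − 0.1·(18.5, -19.5) = (-1.35, -1.05)
Step 2: at (-1.35, -1.05), ∇h = (-51.2345, -17.235) → (-1.35, -1.05) − 0.1·(-51.2345, -17.235) = (3.77345, 0.6735)
b = 0.6735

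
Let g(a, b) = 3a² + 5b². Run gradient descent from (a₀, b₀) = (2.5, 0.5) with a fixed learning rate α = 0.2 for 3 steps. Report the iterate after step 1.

∇g = (6a, 10b)
(a₁, b₁) = (2.5, 0.5) − 0.2·(15, 5) = (-0.5, -0.5)

(-0.5, -0.5)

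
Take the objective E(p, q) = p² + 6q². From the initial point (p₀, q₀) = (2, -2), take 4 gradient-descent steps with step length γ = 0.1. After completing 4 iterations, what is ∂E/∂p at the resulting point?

∇E = (2p, 12q)
Step 1: at (2, -2), ∇E = (4, -24) → (2, -2) − 0.1·(4, -24) = (1.6, 0.4)
Step 2: at (1.6, 0.4), ∇E = (3.2, 4.8) → (1.6, 0.4) − 0.1·(3.2, 4.8) = (1.28, -0.08)
Step 3: at (1.28, -0.08), ∇E = (2.56, -0.96) → (1.28, -0.08) − 0.1·(2.56, -0.96) = (1.024, 0.016)
Step 4: at (1.024, 0.016), ∇E = (2.048, 0.192) → (1.024, 0.016) − 0.1·(2.048, 0.192) = (0.8192, -0.0032)
∂E/∂p at (0.8192, -0.0032) = 1.6384

1.6384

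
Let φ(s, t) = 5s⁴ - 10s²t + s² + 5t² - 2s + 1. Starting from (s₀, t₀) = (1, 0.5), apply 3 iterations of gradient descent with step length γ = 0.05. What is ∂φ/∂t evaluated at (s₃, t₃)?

∇φ = (20s³ - 20st + 2s - 2, -10s² + 10t)
Step 1: at (1, 0.5), ∇φ = (10, -5) → (1, 0.5) − 0.05·(10, -5) = (0.5, 0.75)
Step 2: at (0.5, 0.75), ∇φ = (-6, 5) → (0.5, 0.75) − 0.05·(-6, 5) = (0.8, 0.5)
Step 3: at (0.8, 0.5), ∇φ = (1.84, -1.4) → (0.8, 0.5) − 0.05·(1.84, -1.4) = (0.708, 0.57)
∂φ/∂t at (0.708, 0.57) = 0.68736

0.68736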